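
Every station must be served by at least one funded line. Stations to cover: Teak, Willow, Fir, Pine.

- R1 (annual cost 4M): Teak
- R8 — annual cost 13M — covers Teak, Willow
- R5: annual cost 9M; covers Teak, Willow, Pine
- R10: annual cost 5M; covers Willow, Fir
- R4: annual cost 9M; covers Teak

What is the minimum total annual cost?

14

This is an integer covering problem.
The greedy cost-per-new-station heuristic would pick R10, R1, and R5 for 18, but a cheaper cover exists.
Choose R5 and R10: together they cover Teak, Willow, Fir, Pine — every station.
Total annual cost: 9 + 5 = 14.
No cover costs less than 14.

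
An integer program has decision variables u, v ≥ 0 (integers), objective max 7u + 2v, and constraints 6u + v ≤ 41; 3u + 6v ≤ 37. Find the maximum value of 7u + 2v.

(u,v)=(6,3): 6·6+1·3=39≤41, 3·6+6·3=36≤37, objective 48.
(u,v)=(6,2): 6·6+1·2=38≤41, 3·6+6·2=30≤37, objective 46.
Maximum is 48 at (u,v)=(6,3).

48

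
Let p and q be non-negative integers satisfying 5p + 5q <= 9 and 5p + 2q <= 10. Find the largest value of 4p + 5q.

Relaxing integrality, the LP optimum is 9.00 at (p,q) = (0, 1.8), which is not an integer point.
(p,q)=(0,1): 5·0+5·1=5≤9, 5·0+2·1=2≤10, objective 5.
(p,q)=(1,0): 5·1+5·0=5≤9, 5·1+2·0=5≤10, objective 4.
(p,q)=(0,0): 5·0+5·0=0≤9, 5·0+2·0=0≤10, objective 0.
The best lattice point is (0,1), giving 5.

5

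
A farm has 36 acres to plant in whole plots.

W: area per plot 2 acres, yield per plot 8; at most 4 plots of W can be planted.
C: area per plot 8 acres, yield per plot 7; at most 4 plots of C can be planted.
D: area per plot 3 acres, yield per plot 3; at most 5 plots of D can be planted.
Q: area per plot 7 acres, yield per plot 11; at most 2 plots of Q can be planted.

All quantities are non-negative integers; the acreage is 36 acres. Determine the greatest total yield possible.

4×W, 4×D, and 2×Q: area 34 ≤ 36, yield 4·8 + 4·3 + 2·11 = 66.
4×W, 1×C, 2×D, and 2×Q: area 36 ≤ 36, yield 4·8 + 1·7 + 2·3 + 2·11 = 67.
Best is 67.

67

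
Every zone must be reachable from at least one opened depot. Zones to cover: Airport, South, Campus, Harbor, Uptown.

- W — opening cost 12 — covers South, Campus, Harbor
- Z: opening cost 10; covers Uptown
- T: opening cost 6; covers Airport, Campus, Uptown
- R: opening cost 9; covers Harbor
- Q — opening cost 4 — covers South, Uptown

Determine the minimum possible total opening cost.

18

The greedy cost-per-new-zone heuristic would pick T, Q, and R for 19, but a cheaper cover exists.
Choose W and T: together they cover Airport, South, Campus, Harbor, Uptown — every zone.
Total opening cost: 12 + 6 = 18.
No cover costs less than 18.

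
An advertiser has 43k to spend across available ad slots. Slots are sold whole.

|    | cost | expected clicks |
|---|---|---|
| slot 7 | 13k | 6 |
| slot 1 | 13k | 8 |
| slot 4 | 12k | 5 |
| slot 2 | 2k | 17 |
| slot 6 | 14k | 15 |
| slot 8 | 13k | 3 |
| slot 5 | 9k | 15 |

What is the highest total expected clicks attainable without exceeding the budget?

55

This is a 0-1 knapsack instance.
Allowing fractional choices, the relaxed optimum would be about 57.3, but ad slots are indivisible.
slot 4 + slot 2 + slot 6 + slot 5: cost 12 + 2 + 14 + 9 = 37 ≤ 43, expected clicks 5 + 17 + 15 + 15 = 52.
slot 7 + slot 2 + slot 6 + slot 5: cost 13 + 2 + 14 + 9 = 38 ≤ 43, expected clicks 6 + 17 + 15 + 15 = 53.
slot 1 + slot 2 + slot 6 + slot 5: cost 13 + 2 + 14 + 9 = 38 ≤ 43, expected clicks 8 + 17 + 15 + 15 = 55.
Best is slot 1, slot 2, slot 6, and slot 5 with total expected clicks 55.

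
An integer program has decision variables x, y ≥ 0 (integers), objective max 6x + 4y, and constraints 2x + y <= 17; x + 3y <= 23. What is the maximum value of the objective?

The continuous relaxation peaks at (5.6, 5.8) with value 56.80; rounding to a feasible lattice point costs some objective.
(x,y)=(6,5) is feasible, giving 56.
(x,y)=(5,6) is feasible, giving 54.
The best lattice point is (6,5), giving 56.

56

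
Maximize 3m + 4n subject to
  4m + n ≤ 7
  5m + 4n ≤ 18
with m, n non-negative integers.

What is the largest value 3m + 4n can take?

16

Relaxing integrality, the LP optimum is 18.00 at (m,n) = (0, 4.5), which is not an integer point.
(m,n)=(0,4): 4·0+1·4=4≤7, 5·0+4·4=16≤18, objective 16.
(m,n)=(1,3): 4·1+1·3=7≤7, 5·1+4·3=17≤18, objective 15.
(m,n)=(0,3): 4·0+1·3=3≤7, 5·0+4·3=12≤18, objective 12.
No feasible integer point exceeds 16.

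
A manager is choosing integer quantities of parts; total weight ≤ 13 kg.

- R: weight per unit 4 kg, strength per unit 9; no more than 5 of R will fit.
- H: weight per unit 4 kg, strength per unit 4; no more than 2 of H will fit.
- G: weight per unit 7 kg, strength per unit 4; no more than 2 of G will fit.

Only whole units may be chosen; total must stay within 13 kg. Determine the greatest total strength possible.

27

This is a bounded integer knapsack.
R has the best ratio (9/4); taking only R gives at most 3×9 = 27 (stopped by the weight limit).
Optimal: 3×R: weight 12 ≤ 13, strength 3·9 = 27.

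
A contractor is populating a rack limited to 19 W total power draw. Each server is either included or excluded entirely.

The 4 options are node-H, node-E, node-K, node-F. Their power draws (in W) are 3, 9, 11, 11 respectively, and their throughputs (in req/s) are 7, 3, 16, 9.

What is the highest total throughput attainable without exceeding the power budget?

23

This is a 0-1 knapsack instance.
Allowing fractional choices, the relaxed optimum would be about 27.1, but servers are indivisible.
node-K: power draw 11 ≤ 19, throughput 16.
node-H + node-K: power draw 3 + 11 = 14 ≤ 19, throughput 7 + 16 = 23.
node-H + node-F: power draw 3 + 11 = 14 ≤ 19, throughput 7 + 9 = 16.
Best is node-H and node-K with total throughput 23.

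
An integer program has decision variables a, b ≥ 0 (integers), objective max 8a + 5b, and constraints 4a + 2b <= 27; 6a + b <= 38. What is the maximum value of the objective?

65

The continuous relaxation peaks at (0, 13.5) with value 67.50; rounding to a feasible lattice point costs some objective.
(a,b)=(0,13): 4·0+2·13=26≤27, 6·0+1·13=13≤38, objective 65.
(a,b)=(0,12): 4·0+2·12=24≤27, 6·0+1·12=12≤38, objective 60.
No feasible integer point exceeds 65.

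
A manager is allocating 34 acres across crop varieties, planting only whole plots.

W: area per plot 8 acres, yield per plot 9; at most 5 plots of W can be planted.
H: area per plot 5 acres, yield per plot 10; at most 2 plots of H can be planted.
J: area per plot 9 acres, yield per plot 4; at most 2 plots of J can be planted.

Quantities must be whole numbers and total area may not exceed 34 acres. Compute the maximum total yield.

H has the best ratio (10/5); taking only H gives at most 2×10 = 20 (stopped by the supply cap of 2).
Mixing does better — 3×W and 2×H: area 34 ≤ 34, yield 3·9 + 2·10 = 47.

47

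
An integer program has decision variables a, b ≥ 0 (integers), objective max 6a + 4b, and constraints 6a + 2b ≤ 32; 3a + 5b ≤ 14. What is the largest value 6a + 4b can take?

Relaxing integrality, the LP optimum is 28.00 at (a,b) = (4.67, 0), which is not an integer point.
(a,b)=(4,0): 6·4+2·0=24≤32, 3·4+5·0=12≤14, objective 24.
(a,b)=(3,1): 6·3+2·1=20≤32, 3·3+5·1=14≤14, objective 22.
(a,b)=(3,0): 6·3+2·0=18≤32, 3·3+5·0=9≤14, objective 18.
Maximum is 24 at (a,b)=(4,0).

24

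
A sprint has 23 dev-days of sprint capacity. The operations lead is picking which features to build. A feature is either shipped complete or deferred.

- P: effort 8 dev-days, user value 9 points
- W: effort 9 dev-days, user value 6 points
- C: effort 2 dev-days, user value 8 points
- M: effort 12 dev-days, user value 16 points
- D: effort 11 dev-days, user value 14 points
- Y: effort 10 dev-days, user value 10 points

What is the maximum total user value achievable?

Treat it as a binary knapsack problem.
P + C + M: effort 8 + 2 + 12 = 22 ≤ 23, user value 9 + 8 + 16 = 33.
P + C + D: effort 8 + 2 + 11 = 21 ≤ 23, user value 9 + 8 + 14 = 31.
C + D + Y: effort 2 + 11 + 10 = 23 ≤ 23, user value 8 + 14 + 10 = 32.
Best is P, C, and M with total user value 33.

33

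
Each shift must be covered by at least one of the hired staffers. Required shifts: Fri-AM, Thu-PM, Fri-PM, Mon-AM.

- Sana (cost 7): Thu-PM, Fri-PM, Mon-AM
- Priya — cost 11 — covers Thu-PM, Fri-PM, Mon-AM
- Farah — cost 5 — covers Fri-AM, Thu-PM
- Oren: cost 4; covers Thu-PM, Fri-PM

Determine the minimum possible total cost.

The greedy cost-per-new-shift heuristic would pick Oren, Farah, and Sana for 16, but a cheaper cover exists.
Choose Sana and Farah: together they cover Fri-AM, Thu-PM, Fri-PM, Mon-AM — every shift.
Total cost: 7 + 5 = 12.
No cover costs less than 12.

12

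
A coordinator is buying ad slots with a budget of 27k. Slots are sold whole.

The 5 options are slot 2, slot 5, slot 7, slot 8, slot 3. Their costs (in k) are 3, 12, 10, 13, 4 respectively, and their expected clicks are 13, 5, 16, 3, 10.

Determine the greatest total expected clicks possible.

39

This is a 0-1 knapsack instance.
Allowing fractional choices, the relaxed optimum would be about 43.2, but ad slots are indivisible.
slot 2 + slot 7 + slot 3: cost 3 + 10 + 4 = 17 ≤ 27, expected clicks 13 + 16 + 10 = 39.
slot 2 + slot 7 + slot 8: cost 3 + 10 + 13 = 26 ≤ 27, expected clicks 13 + 16 + 3 = 32.
slot 2 + slot 5 + slot 7: cost 3 + 12 + 10 = 25 ≤ 27, expected clicks 13 + 5 + 16 = 34.
Best is slot 2, slot 7, and slot 3 with total expected clicks 39.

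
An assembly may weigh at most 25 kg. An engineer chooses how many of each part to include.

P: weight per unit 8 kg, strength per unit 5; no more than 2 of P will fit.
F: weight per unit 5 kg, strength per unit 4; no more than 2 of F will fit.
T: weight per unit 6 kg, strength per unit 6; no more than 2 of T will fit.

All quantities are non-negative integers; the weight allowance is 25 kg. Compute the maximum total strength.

21

1×P, 1×F, and 2×T: weight 25 ≤ 25, strength 1·5 + 1·4 + 2·6 = 21.
2×F and 2×T: weight 22 ≤ 25, strength 2·4 + 2·6 = 20.
Best is 21.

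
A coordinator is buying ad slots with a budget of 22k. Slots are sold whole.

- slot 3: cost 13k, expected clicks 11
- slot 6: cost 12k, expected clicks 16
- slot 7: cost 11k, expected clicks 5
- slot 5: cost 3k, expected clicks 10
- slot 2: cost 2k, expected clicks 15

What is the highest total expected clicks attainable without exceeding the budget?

Treat it as a binary knapsack problem.
Allowing fractional choices, the relaxed optimum would be about 45.2, but ad slots are indivisible.
slot 3 + slot 5 + slot 2: cost 13 + 3 + 2 = 18 ≤ 22, expected clicks 11 + 10 + 15 = 36.
slot 6 + slot 5 + slot 2: cost 12 + 3 + 2 = 17 ≤ 22, expected clicks 16 + 10 + 15 = 41.
slot 6 + slot 2: cost 12 + 2 = 14 ≤ 22, expected clicks 16 + 15 = 31.
Best is slot 6, slot 5, and slot 2 with total expected clicks 41.

41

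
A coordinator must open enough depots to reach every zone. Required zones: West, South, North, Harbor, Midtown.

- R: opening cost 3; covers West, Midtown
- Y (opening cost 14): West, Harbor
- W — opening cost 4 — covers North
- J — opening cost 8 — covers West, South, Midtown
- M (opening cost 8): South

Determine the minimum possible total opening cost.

26

The greedy cost-per-new-zone heuristic would pick R, W, J, and Y for 29, but a cheaper cover exists.
Choose Y, W, and J: together they cover West, South, North, Harbor, Midtown — every zone.
Total opening cost: 14 + 4 + 8 = 26.
No cover costs less than 26.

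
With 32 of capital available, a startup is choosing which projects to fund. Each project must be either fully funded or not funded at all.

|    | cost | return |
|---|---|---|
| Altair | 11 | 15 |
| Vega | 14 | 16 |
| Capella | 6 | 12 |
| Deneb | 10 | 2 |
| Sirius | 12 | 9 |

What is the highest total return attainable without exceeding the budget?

Allowing fractional choices, the relaxed optimum would be about 43.8, but projects are indivisible.
Altair + Vega + Capella: cost 11 + 14 + 6 = 31 ≤ 32, return 15 + 16 + 12 = 43.
Altair + Capella + Sirius: cost 11 + 6 + 12 = 29 ≤ 32, return 15 + 12 + 9 = 36.
Vega + Capella + Sirius: cost 14 + 6 + 12 = 32 ≤ 32, return 16 + 12 + 9 = 37.
Best is Altair, Vega, and Capella with total return 43.

43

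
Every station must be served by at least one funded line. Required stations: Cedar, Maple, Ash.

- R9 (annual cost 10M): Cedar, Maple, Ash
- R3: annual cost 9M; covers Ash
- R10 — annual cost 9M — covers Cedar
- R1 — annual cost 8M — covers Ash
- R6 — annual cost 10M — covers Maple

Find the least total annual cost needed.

10

This is an integer covering problem.
R9 alone covers Cedar, Maple, Ash — every station.
Total annual cost: 10.
No cover costs less than 10.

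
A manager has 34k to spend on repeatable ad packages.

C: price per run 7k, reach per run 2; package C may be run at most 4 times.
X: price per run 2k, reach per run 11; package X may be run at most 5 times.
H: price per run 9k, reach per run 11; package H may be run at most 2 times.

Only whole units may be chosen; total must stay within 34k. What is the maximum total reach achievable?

77

X has the best ratio (11/2); taking only X gives at most 5×11 = 55 (stopped by the supply cap of 5).
Mixing does better — 5×X and 2×H: price 28 ≤ 34, reach 5·11 + 2·11 = 77.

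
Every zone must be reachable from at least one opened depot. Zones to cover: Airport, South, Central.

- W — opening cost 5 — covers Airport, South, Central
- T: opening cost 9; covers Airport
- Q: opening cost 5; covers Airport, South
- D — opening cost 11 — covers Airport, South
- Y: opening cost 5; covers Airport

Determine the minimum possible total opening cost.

W alone covers Airport, South, Central — every zone.
Total opening cost: 5.
No cover costs less than 5.

5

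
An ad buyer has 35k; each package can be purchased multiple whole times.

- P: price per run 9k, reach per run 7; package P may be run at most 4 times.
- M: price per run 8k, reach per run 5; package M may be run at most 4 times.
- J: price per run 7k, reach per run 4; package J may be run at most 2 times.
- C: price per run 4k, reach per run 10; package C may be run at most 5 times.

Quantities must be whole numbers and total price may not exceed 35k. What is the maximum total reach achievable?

2×J and 5×C: price 34 ≤ 35, reach 2·4 + 5·10 = 58.
1×M, 1×J, and 5×C: price 35 ≤ 35, reach 1·5 + 1·4 + 5·10 = 59.
Best is 59.

59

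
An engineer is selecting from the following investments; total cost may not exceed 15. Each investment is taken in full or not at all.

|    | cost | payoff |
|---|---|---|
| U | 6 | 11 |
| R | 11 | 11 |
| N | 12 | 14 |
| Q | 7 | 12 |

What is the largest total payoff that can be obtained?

23

Treat it as a binary knapsack problem.
U + Q: cost 6 + 7 = 13 ≤ 15, payoff 11 + 12 = 23.
N: cost 12 ≤ 15, payoff 14.
Best is U and Q with total payoff 23.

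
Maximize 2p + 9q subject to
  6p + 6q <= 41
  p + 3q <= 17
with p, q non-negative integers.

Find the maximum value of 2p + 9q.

The continuous relaxation peaks at (0, 5.67) with value 51.00; rounding to a feasible lattice point costs some objective.
(p,q)=(1,5): 6·1+6·5=36≤41, 1·1+3·5=16≤17, objective 47.
(p,q)=(0,5): 6·0+6·5=30≤41, 1·0+3·5=15≤17, objective 45.
Maximum is 47 at (p,q)=(1,5).

47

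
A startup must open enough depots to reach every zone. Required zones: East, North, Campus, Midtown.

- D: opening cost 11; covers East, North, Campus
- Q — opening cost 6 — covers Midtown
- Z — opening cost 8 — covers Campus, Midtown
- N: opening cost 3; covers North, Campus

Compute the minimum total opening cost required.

17

Choose D and Q: together they cover East, North, Campus, Midtown — every zone.
Total opening cost: 11 + 6 = 17.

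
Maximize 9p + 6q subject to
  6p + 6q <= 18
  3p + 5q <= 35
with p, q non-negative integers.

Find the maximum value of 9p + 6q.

27

(p,q)=(3,0): 6·3+6·0=18≤18, 3·3+5·0=9≤35, objective 27.
(p,q)=(2,1): 6·2+6·1=18≤18, 3·2+5·1=11≤35, objective 24.
(p,q)=(2,0): 6·2+6·0=12≤18, 3·2+5·0=6≤35, objective 18.
Maximum is 27 at (p,q)=(3,0).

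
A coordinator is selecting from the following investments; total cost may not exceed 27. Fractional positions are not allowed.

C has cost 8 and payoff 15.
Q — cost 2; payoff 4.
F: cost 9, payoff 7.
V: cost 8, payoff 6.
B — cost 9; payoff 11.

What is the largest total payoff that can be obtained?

36

Allowing fractional choices, the relaxed optimum would be about 36.2, but investments are indivisible.
C + V + B: cost 8 + 8 + 9 = 25 ≤ 27, payoff 15 + 6 + 11 = 32.
C + F + B: cost 8 + 9 + 9 = 26 ≤ 27, payoff 15 + 7 + 11 = 33.
C + Q + V + B: cost 8 + 2 + 8 + 9 = 27 ≤ 27, payoff 15 + 4 + 6 + 11 = 36.
Best is C, Q, V, and B with total payoff 36.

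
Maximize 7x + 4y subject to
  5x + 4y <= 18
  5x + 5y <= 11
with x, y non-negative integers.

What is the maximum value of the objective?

14

Relaxing integrality, the LP optimum is 15.40 at (x,y) = (2.2, 0), which is not an integer point.
(x,y)=(2,0): 5·2+4·0=10≤18, 5·2+5·0=10≤11, objective 14.
(x,y)=(1,1): 5·1+4·1=9≤18, 5·1+5·1=10≤11, objective 11.
(x,y)=(1,0): 5·1+4·0=5≤18, 5·1+5·0=5≤11, objective 7.
No feasible integer point exceeds 14.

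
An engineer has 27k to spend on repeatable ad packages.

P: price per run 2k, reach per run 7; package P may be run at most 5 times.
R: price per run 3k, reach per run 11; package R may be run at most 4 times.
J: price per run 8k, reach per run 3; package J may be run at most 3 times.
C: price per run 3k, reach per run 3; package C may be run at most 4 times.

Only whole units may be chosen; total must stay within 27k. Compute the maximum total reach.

82

5×P, 4×R, and 1×C: price 25 ≤ 27, reach 5·7 + 4·11 + 1·3 = 82.
5×P and 4×R: price 22 ≤ 27, reach 5·7 + 4·11 = 79.
Best is 82.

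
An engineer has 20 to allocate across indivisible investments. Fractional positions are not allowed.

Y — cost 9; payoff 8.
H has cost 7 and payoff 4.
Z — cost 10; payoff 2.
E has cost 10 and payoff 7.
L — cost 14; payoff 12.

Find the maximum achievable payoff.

This is an integer program with binary decision variables.
Take Y and E: cost 9 + 10 = 19 ≤ 20, payoff 8 + 7 = 15.
No other feasible combination does better.

15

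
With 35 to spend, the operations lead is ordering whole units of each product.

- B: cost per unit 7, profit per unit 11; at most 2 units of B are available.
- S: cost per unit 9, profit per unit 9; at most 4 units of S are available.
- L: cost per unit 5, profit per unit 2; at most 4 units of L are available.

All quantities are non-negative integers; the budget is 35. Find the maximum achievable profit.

40

B has the best ratio (11/7); taking only B gives at most 2×11 = 22 (stopped by the supply cap of 2).
Mixing does better — 2×B and 2×S: cost 32 ≤ 35, profit 2·11 + 2·9 = 40.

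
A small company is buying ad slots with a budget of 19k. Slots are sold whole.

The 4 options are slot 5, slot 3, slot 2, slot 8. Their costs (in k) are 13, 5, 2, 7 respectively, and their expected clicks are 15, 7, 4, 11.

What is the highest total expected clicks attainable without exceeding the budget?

22

Take slot 3, slot 2, and slot 8: cost 5 + 2 + 7 = 14 ≤ 19, expected clicks 7 + 4 + 11 = 22.
No feasible combination exceeds this.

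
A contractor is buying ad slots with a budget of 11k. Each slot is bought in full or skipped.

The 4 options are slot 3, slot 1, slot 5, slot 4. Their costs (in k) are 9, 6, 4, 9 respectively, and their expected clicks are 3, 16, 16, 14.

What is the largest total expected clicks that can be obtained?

slot 1 + slot 5: cost 6 + 4 = 10 ≤ 11, expected clicks 16 + 16 = 32.
slot 1: cost 6 ≤ 11, expected clicks 16.
slot 5: cost 4 ≤ 11, expected clicks 16.
Best is slot 1 and slot 5 with total expected clicks 32.

32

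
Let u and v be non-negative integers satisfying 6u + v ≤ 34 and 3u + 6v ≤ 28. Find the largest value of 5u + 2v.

Relaxing integrality, the LP optimum is 30.67 at (u,v) = (5.33, 2), which is not an integer point.
(u,v)=(5,2): 6·5+1·2=32≤34, 3·5+6·2=27≤28, objective 29.
(u,v)=(5,1): 6·5+1·1=31≤34, 3·5+6·1=21≤28, objective 27.
(u,v)=(4,2): 6·4+1·2=26≤34, 3·4+6·2=24≤28, objective 24.
Maximum is 29 at (u,v)=(5,2).

29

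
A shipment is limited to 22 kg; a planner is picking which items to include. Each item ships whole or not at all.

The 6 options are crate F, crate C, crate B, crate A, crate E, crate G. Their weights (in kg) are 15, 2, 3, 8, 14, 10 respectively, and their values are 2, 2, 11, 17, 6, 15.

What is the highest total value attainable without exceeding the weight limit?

43

Treat it as a binary knapsack problem.
crate B + crate A + crate G: weight 3 + 8 + 10 = 21 ≤ 22, value 11 + 17 + 15 = 43.
crate A + crate G: weight 8 + 10 = 18 ≤ 22, value 17 + 15 = 32.
crate C + crate A + crate G: weight 2 + 8 + 10 = 20 ≤ 22, value 2 + 17 + 15 = 34.
Best is crate B, crate A, and crate G with total value 43.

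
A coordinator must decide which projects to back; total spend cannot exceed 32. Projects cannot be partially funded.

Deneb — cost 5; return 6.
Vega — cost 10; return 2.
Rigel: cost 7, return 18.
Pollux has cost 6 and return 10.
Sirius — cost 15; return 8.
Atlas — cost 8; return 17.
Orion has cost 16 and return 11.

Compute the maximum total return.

Deneb + Rigel + Pollux + Atlas: cost 5 + 7 + 6 + 8 = 26 ≤ 32, return 6 + 18 + 10 + 17 = 51.
Vega + Rigel + Pollux + Atlas: cost 10 + 7 + 6 + 8 = 31 ≤ 32, return 2 + 18 + 10 + 17 = 47.
Rigel + Atlas + Orion: cost 7 + 8 + 16 = 31 ≤ 32, return 18 + 17 + 11 = 46.
Best is Deneb, Rigel, Pollux, and Atlas with total return 51.

51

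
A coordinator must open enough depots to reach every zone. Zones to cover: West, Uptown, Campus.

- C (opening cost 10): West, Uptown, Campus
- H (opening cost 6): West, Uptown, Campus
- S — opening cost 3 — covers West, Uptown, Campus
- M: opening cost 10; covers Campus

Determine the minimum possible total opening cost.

3

S alone covers West, Uptown, Campus — every zone.
Total opening cost: 3.
No cover costs less than 3.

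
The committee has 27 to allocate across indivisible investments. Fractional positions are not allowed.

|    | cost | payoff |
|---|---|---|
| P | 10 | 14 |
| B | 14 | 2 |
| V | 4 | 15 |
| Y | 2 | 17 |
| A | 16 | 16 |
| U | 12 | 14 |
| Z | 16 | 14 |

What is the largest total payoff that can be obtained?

Treat it as a binary knapsack problem.
P + V + Y: cost 10 + 4 + 2 = 16 ≤ 27, payoff 14 + 15 + 17 = 46.
V + Y + A: cost 4 + 2 + 16 = 22 ≤ 27, payoff 15 + 17 + 16 = 48.
V + Y + U: cost 4 + 2 + 12 = 18 ≤ 27, payoff 15 + 17 + 14 = 46.
Best is V, Y, and A with total payoff 48.

48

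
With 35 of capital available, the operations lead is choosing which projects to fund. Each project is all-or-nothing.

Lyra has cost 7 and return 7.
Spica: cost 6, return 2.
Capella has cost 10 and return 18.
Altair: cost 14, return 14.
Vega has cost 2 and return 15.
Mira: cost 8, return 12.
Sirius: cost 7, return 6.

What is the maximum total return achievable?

This is a 0-1 knapsack instance.
Allowing fractional choices, the relaxed optimum would be about 60.0, but projects are indivisible.
Lyra + Capella + Altair + Vega: cost 7 + 10 + 14 + 2 = 33 ≤ 35, return 7 + 18 + 14 + 15 = 54.
Lyra + Capella + Vega + Mira + Sirius: cost 7 + 10 + 2 + 8 + 7 = 34 ≤ 35, return 7 + 18 + 15 + 12 + 6 = 58.
Capella + Altair + Vega + Mira: cost 10 + 14 + 2 + 8 = 34 ≤ 35, return 18 + 14 + 15 + 12 = 59.
Best is Capella, Altair, Vega, and Mira with total return 59.

59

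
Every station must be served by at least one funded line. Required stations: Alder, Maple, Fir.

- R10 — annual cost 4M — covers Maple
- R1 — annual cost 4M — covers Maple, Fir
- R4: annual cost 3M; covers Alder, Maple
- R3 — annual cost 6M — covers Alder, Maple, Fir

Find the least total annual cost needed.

This is an integer covering problem.
The greedy cost-per-new-station heuristic would pick R4 and R1 for 7, but a cheaper cover exists.
R3 alone covers Alder, Maple, Fir — every station.
Total annual cost: 6.
No cover costs less than 6.

6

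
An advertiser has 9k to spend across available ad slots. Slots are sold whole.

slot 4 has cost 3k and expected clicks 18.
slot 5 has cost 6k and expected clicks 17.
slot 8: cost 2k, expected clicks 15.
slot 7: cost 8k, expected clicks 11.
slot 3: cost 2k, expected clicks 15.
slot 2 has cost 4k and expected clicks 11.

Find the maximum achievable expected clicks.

Allowing fractional choices, the relaxed optimum would be about 53.7, but ad slots are indivisible.
slot 4 + slot 3 + slot 2: cost 3 + 2 + 4 = 9 ≤ 9, expected clicks 18 + 15 + 11 = 44.
slot 4 + slot 8 + slot 2: cost 3 + 2 + 4 = 9 ≤ 9, expected clicks 18 + 15 + 11 = 44.
slot 4 + slot 8 + slot 3: cost 3 + 2 + 2 = 7 ≤ 9, expected clicks 18 + 15 + 15 = 48.
Best is slot 4, slot 8, and slot 3 with total expected clicks 48.

48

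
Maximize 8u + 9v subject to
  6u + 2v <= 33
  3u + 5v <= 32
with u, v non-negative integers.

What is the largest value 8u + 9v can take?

The continuous relaxation peaks at (4.21, 3.88) with value 68.54; rounding to a feasible lattice point costs some objective.
(u,v)=(4,4): 6·4+2·4=32≤33, 3·4+5·4=32≤32, objective 68.
(u,v)=(3,4): 6·3+2·4=26≤33, 3·3+5·4=29≤32, objective 60.
(u,v)=(4,3): 6·4+2·3=30≤33, 3·4+5·3=27≤32, objective 59.
Maximum is 68 at (u,v)=(4,4).

68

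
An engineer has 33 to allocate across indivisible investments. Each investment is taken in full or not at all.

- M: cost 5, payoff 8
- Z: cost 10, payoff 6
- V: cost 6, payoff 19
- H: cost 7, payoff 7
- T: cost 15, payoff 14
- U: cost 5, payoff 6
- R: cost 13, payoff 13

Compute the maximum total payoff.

M + V + H + T: cost 5 + 6 + 7 + 15 = 33 ≤ 33, payoff 8 + 19 + 7 + 14 = 48.
M + V + T + U: cost 5 + 6 + 15 + 5 = 31 ≤ 33, payoff 8 + 19 + 14 + 6 = 47.
Best is M, V, H, and T with total payoff 48.

48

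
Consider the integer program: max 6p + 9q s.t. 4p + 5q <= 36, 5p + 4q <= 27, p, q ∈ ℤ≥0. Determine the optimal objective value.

Relaxing integrality, the LP optimum is 60.75 at (p,q) = (0, 6.75), which is not an integer point.
(p,q)=(0,6): 4·0+5·6=30≤36, 5·0+4·6=24≤27, objective 54.
(p,q)=(1,5): 4·1+5·5=29≤36, 5·1+4·5=25≤27, objective 51.
Maximum is 54 at (p,q)=(0,6).

54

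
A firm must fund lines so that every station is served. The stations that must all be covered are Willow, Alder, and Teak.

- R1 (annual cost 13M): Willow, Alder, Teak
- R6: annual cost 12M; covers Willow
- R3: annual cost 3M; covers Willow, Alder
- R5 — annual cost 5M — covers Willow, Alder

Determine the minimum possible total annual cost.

The greedy cost-per-new-station heuristic would pick R3 and R1 for 16, but a cheaper cover exists.
R1 alone covers Willow, Alder, Teak — every station.
Total annual cost: 13.
No cover costs less than 13.

13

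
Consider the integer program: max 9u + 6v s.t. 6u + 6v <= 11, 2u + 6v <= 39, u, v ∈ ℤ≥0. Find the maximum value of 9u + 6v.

(u,v)=(1,0): 6·1+6·0=6≤11, 2·1+6·0=2≤39, objective 9.
(u,v)=(0,1): 6·0+6·1=6≤11, 2·0+6·1=6≤39, objective 6.
(u,v)=(0,0): 6·0+6·0=0≤11, 2·0+6·0=0≤39, objective 0.
Maximum is 9 at (u,v)=(1,0).

9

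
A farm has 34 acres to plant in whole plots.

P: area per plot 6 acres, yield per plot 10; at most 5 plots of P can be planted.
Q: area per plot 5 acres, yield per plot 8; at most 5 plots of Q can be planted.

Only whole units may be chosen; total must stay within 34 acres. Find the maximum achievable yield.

56

P has the best ratio (10/6); taking only P gives at most 5×10 = 50 (stopped by the area limit).
Mixing does better — 4×P and 2×Q: area 34 ≤ 34, yield 4·10 + 2·8 = 56.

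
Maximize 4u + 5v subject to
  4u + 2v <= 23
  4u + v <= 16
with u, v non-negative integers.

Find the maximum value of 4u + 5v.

(u,v)=(0,11) is feasible, giving 55.
(u,v)=(0,10) is feasible, giving 50.
No feasible integer point exceeds 55.

55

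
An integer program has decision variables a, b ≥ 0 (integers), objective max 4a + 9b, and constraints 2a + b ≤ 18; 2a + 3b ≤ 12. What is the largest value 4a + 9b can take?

(a,b)=(0,4) is feasible, giving 36.
(a,b)=(1,3) is feasible, giving 31.
(a,b)=(0,3) is feasible, giving 27.
Maximum is 36 at (a,b)=(0,4).

36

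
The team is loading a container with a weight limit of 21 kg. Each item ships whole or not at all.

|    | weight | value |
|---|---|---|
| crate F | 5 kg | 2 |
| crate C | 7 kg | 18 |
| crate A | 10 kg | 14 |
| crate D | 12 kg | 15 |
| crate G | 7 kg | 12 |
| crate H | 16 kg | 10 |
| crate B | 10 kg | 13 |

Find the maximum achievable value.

Take crate C and crate D: weight 7 + 12 = 19 ≤ 21, value 18 + 15 = 33.
No other feasible combination does better.

33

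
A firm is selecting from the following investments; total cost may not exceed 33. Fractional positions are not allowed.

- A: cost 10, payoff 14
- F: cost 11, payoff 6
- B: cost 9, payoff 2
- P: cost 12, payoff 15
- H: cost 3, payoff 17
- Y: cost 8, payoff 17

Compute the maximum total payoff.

Treat it as a binary knapsack problem.
A + P + H + Y: cost 10 + 12 + 3 + 8 = 33 ≤ 33, payoff 14 + 15 + 17 + 17 = 63.
A + F + H + Y: cost 10 + 11 + 3 + 8 = 32 ≤ 33, payoff 14 + 6 + 17 + 17 = 54.
B + P + H + Y: cost 9 + 12 + 3 + 8 = 32 ≤ 33, payoff 2 + 15 + 17 + 17 = 51.
Best is A, P, H, and Y with total payoff 63.

63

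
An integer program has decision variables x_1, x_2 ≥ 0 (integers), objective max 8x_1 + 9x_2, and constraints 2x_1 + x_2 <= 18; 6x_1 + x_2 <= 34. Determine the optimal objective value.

(x_1,x_2)=(0,18) is feasible, giving 162.
(x_1,x_2)=(0,17) is feasible, giving 153.
No feasible integer point exceeds 162.

162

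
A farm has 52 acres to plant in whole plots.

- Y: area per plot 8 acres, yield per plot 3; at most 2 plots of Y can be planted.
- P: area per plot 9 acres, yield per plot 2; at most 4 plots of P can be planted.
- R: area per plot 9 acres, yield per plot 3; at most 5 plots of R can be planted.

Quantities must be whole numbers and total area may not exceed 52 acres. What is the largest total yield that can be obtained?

18

This is a bounded integer knapsack.
2×Y and 4×R: area 52 ≤ 52, yield 2·3 + 4·3 = 18.
2×Y, 1×P, and 3×R: area 52 ≤ 52, yield 2·3 + 1·2 + 3·3 = 17.
Best is 18.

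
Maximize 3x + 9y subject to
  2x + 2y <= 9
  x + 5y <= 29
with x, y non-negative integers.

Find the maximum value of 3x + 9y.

36

The continuous relaxation peaks at (0, 4.5) with value 40.50; rounding to a feasible lattice point costs some objective.
(x,y)=(0,4): 2·0+2·4=8≤9, 1·0+5·4=20≤29, objective 36.
(x,y)=(1,3): 2·1+2·3=8≤9, 1·1+5·3=16≤29, objective 30.
(x,y)=(0,3): 2·0+2·3=6≤9, 1·0+5·3=15≤29, objective 27.
No feasible integer point exceeds 36.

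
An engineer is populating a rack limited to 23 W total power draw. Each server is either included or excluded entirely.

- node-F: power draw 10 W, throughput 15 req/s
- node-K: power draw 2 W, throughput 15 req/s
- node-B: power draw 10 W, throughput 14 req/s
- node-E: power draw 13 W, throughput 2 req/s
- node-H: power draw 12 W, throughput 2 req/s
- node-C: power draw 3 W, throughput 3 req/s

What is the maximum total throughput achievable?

node-F + node-K + node-B: power draw 10 + 2 + 10 = 22 ≤ 23, throughput 15 + 15 + 14 = 44.
node-F + node-K + node-C: power draw 10 + 2 + 3 = 15 ≤ 23, throughput 15 + 15 + 3 = 33.
Best is node-F, node-K, and node-B with total throughput 44.

44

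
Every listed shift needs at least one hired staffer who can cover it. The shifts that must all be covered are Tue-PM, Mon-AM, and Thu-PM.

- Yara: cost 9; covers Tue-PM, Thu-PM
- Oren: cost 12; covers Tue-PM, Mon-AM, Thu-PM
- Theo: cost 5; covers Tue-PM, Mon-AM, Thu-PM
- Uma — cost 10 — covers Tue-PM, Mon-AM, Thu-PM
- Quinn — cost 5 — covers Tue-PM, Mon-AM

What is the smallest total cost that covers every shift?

5

This is an integer covering problem.
Theo alone covers Tue-PM, Mon-AM, Thu-PM — every shift.
Total cost: 5.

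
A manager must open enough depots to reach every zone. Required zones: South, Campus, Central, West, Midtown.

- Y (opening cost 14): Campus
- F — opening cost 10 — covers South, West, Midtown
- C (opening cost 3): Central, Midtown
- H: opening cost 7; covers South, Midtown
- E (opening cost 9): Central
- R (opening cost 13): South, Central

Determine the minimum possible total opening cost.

Choose Y, F, and C: together they cover South, Campus, Central, West, Midtown — every zone.
Total opening cost: 14 + 10 + 3 = 27.
No cover costs less than 27.

27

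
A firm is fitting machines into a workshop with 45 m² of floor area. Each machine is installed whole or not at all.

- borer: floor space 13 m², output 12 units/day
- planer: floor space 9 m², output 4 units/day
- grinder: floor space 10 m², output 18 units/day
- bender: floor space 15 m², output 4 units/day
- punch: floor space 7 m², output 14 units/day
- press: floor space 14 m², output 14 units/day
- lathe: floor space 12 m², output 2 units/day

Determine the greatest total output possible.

58

Treat it as a binary knapsack problem.
Allowing fractional choices, the relaxed optimum would be about 58.4, but machines are indivisible.
borer + grinder + punch + press: floor space 13 + 10 + 7 + 14 = 44 ≤ 45, output 12 + 18 + 14 + 14 = 58.
planer + grinder + punch + press: floor space 9 + 10 + 7 + 14 = 40 ≤ 45, output 4 + 18 + 14 + 14 = 50.
Best is borer, grinder, punch, and press with total output 58.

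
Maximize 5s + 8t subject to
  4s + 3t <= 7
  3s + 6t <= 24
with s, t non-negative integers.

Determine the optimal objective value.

16

The continuous relaxation peaks at (0, 2.33) with value 18.67; rounding to a feasible lattice point costs some objective.
(s,t)=(0,2): 4·0+3·2=6≤7, 3·0+6·2=12≤24, objective 16.
(s,t)=(1,1): 4·1+3·1=7≤7, 3·1+6·1=9≤24, objective 13.
(s,t)=(0,1): 4·0+3·1=3≤7, 3·0+6·1=6≤24, objective 8.
The best lattice point is (0,2), giving 16.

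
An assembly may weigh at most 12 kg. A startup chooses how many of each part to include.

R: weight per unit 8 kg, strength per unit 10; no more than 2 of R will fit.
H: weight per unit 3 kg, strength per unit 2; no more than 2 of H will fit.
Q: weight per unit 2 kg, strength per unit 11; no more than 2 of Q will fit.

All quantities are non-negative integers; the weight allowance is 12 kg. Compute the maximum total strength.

Q has the best ratio (11/2); taking only Q gives at most 2×11 = 22 (stopped by the supply cap of 2).
Mixing does better — 1×R and 2×Q: weight 12 ≤ 12, strength 1·10 + 2·11 = 32.

32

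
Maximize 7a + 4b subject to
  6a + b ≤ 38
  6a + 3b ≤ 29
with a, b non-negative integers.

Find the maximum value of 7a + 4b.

36

(a,b)=(0,9) is feasible, giving 36.
(a,b)=(0,8) is feasible, giving 32.
Maximum is 36 at (a,b)=(0,9).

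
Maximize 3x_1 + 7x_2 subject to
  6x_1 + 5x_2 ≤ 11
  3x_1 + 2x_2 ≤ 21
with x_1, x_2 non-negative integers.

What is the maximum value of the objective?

(x_1,x_2)=(0,2): 6·0+5·2=10≤11, 3·0+2·2=4≤21, objective 14.
(x_1,x_2)=(1,1): 6·1+5·1=11≤11, 3·1+2·1=5≤21, objective 10.
No feasible integer point exceeds 14.

14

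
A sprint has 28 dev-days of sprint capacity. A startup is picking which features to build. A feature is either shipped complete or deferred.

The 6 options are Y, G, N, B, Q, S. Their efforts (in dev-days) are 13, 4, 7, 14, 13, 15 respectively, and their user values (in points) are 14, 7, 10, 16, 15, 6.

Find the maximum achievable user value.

33

G + N + B: effort 4 + 7 + 14 = 25 ≤ 28, user value 7 + 10 + 16 = 33.
Y + G + N: effort 13 + 4 + 7 = 24 ≤ 28, user value 14 + 7 + 10 = 31.
G + N + Q: effort 4 + 7 + 13 = 24 ≤ 28, user value 7 + 10 + 15 = 32.
Best is G, N, and B with total user value 33.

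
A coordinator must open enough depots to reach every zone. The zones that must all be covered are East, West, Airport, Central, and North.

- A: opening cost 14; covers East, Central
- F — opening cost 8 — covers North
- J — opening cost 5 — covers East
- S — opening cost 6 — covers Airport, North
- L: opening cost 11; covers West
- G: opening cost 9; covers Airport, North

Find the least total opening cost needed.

This is an integer covering problem.
The greedy cost-per-new-zone heuristic would pick S, J, L, and A for 36, but a cheaper cover exists.
Choose A, S, and L: together they cover East, West, Airport, Central, North — every zone.
Total opening cost: 14 + 6 + 11 = 31.
No cover costs less than 31.

31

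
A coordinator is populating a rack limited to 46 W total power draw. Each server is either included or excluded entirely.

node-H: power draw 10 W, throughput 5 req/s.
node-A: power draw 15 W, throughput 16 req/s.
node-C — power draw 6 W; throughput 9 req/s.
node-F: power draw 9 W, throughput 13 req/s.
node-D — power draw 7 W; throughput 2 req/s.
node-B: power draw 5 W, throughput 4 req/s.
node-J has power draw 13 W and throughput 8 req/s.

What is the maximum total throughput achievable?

47

node-H + node-A + node-C + node-F + node-B: power draw 10 + 15 + 6 + 9 + 5 = 45 ≤ 46, throughput 5 + 16 + 9 + 13 + 4 = 47.
node-A + node-C + node-F + node-J: power draw 15 + 6 + 9 + 13 = 43 ≤ 46, throughput 16 + 9 + 13 + 8 = 46.
node-A + node-C + node-F + node-D + node-B: power draw 15 + 6 + 9 + 7 + 5 = 42 ≤ 46, throughput 16 + 9 + 13 + 2 + 4 = 44.
Best is node-H, node-A, node-C, node-F, and node-B with total throughput 47.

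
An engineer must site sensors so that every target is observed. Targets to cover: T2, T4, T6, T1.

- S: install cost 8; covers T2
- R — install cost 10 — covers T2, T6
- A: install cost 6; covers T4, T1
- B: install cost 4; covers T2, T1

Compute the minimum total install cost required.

16

The greedy cost-per-new-target heuristic would pick B, A, and R for 20, but a cheaper cover exists.
Choose R and A: together they cover T2, T4, T6, T1 — every target.
Total install cost: 10 + 6 = 16.
No cover costs less than 16.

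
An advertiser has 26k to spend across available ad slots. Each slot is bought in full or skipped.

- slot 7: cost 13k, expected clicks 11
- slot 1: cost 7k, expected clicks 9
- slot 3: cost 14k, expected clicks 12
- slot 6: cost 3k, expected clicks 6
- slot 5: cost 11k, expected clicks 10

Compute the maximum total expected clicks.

Take slot 1, slot 3, and slot 6: cost 7 + 14 + 3 = 24 ≤ 26, expected clicks 9 + 12 + 6 = 27.
No other feasible combination does better.

27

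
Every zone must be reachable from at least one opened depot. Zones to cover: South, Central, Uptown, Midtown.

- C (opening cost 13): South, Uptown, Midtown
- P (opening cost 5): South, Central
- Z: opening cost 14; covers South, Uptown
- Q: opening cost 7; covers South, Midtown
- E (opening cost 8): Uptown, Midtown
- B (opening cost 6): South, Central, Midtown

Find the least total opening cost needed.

The greedy cost-per-new-zone heuristic would pick B and E for 14, but a cheaper cover exists.
Choose P and E: together they cover South, Central, Uptown, Midtown — every zone.
Total opening cost: 5 + 8 = 13.
No cover costs less than 13.

13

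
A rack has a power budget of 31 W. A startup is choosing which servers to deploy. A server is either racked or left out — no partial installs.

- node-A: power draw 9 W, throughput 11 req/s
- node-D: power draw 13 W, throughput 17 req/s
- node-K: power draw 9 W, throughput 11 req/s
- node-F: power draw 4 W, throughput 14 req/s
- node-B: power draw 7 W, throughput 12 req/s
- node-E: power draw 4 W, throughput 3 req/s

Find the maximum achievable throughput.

48

node-D + node-F + node-B + node-E: power draw 13 + 4 + 7 + 4 = 28 ≤ 31, throughput 17 + 14 + 12 + 3 = 46.
node-A + node-K + node-F + node-B: power draw 9 + 9 + 4 + 7 = 29 ≤ 31, throughput 11 + 11 + 14 + 12 = 48.
Best is node-A, node-K, node-F, and node-B with total throughput 48.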